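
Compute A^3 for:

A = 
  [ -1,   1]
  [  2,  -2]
A^3 = 
  [ -9,   9]
  [ 18, -18]

A² = A·A:
A²[1,1] = (-1)(-1) + (1)(2) = 3
A²[1,2] = (-1)(1) + (1)(-2) = -3
A²[2,1] = (2)(-1) + (-2)(2) = -6
A²[2,2] = (2)(1) + (-2)(-2) = 6
A² = 
  [  3,  -3]
  [ -6,   6]

A^3 = A^2·A:
A^3[1,1] = (3)(-1) + (-3)(2) = -9
A^3[1,2] = (3)(1) + (-3)(-2) = 9
A^3[2,1] = (-6)(-1) + (6)(2) = 18
A^3[2,2] = (-6)(1) + (6)(-2) = -18
A^3 = 
  [ -9,   9]
  [ 18, -18]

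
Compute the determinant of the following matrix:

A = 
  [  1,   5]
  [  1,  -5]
-10

For a 2×2 matrix, det = ad - bc = (1)(-5) - (5)(1) = -10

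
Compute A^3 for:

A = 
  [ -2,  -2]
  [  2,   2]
A² = A·A:
A²[1,1] = (-2)(-2) + (-2)(2) = 0
A²[1,2] = (-2)(-2) + (-2)(2) = 0
A²[2,1] = (2)(-2) + (2)(2) = 0
A²[2,2] = (2)(-2) + (2)(2) = 0
A² = 
  [  0,   0]
  [  0,   0]

A^3 = A^2·A:
A^3[1,1] = (0)(-2) + (0)(2) = 0
A^3[1,2] = (0)(-2) + (0)(2) = 0
A^3[2,1] = (0)(-2) + (0)(2) = 0
A^3[2,2] = (0)(-2) + (0)(2) = 0
A^3 = 
  [  0,   0]
  [  0,   0]

Therefore
A^3 = 
  [  0,   0]
  [  0,   0]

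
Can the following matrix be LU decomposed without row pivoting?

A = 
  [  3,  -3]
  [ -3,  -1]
Yes.
A[1,1] = 3 ≠ 0, so Gaussian elimination proceeds without a row swap: multiplier ℓ₂₁ = (-3)/(3) = -1, and U[2,2] = -1 - (-1)(-3) = -4.
L = 
  [  1,   0]
  [ -1,   1]
U = 
  [  3,  -3]
  [  0,  -4]
Check row 2 of LU: [(-1)(3), (-1)(-3) + (-4)] = [-3, -1] = row 2 of A ✓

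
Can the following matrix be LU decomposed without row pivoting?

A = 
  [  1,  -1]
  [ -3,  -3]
Yes.
A[1,1] = 1 ≠ 0, so Gaussian elimination proceeds without a row swap: multiplier ℓ₂₁ = (-3)/(1) = -3, and U[2,2] = -3 - (-3)(-1) = -6.
L = 
  [  1,   0]
  [ -3,   1]
U = 
  [  1,  -1]
  [  0,  -6]
Check row 2 of LU: [(-3)(1), (-3)(-1) + (-6)] = [-3, -3] = row 2 of A ✓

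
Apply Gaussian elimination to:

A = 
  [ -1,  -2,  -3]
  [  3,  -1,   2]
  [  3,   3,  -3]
Row operations:
R2 → R2 + (3)·R1
R3 → R3 + (3)·R1
R3 → R3 - (3/7)·R2

Resulting echelon form:
REF = 
  [ -1,  -2,  -3]
  [  0,  -7,  -7]
  [  0,   0,  -9]

Rank = 3 (number of non-zero pivot rows).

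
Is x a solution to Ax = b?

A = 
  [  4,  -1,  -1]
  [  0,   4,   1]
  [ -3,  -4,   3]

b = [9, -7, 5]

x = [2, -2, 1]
Yes

Ax = [9, -7, 5] = b ✓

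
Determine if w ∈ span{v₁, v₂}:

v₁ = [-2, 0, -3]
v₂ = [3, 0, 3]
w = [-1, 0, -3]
Yes

Form the augmented matrix and row-reduce:
[v₁|v₂|w] = 
  [ -2,   3,  -1]
  [  0,   0,   0]
  [ -3,   3,  -3]
R3 → R3 - (3/2)·R1
Swap R2 ↔ R3
REF = 
  [  -2,    3,   -1]
  [   0, -3/2, -3/2]
  [   0,    0,    0]

No row of the form [0 0 | nonzero], so the system is consistent. Back-substitution gives c₁ = 2, c₂ = 1: w = (2)·v₁ + (1)·v₂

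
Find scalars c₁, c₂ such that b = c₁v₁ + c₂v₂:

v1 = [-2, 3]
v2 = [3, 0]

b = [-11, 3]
c1 = 1, c2 = -3

b = 1·v1 + -3·v2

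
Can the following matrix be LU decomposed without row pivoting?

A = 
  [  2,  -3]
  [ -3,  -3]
Yes.
A[1,1] = 2 ≠ 0, so Gaussian elimination proceeds without a row swap: multiplier ℓ₂₁ = (-3)/(2) = -3/2, and U[2,2] = -3 - (-3/2)(-3) = -15/2.
L = 
  [   1,    0]
  [-3/2,    1]
U = 
  [    2,    -3]
  [    0, -15/2]
Check row 2 of LU: [(-3/2)(2), (-3/2)(-3) + (-15/2)] = [-3, -3] = row 2 of A ✓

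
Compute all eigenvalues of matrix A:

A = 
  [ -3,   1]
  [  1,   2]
λ = (-1 + √29)/2, (-1 - √29)/2  (≈ 2.193, -3.193)

tr(A) = -1, det(A) = -7
Characteristic polynomial: λ² - tr(A)λ + det(A) = λ² + λ - 7
λ² + λ - 7 = 0  ⇒  λ = (-1 ± √((1)² - 4·(-7)))/2 = (-1 ± √(29))/2
  = (-1 + √29)/2,  (-1 - √29)/2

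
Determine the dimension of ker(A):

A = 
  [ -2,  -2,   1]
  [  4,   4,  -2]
nullity(A) = 2

Row reduce:
R2 → R2 + (2)·R1
REF = 
  [ -2,  -2,   1]
  [  0,   0,   0]
Pivot columns: 1 → 1 pivot.
rank(A) = 1, so nullity(A) = 3 - 1 = 2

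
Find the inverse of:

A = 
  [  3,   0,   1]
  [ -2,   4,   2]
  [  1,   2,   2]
det(A) = (3)·((4)(2) - (2)(2)) - (0)·((-2)(2) - (2)(1)) + (1)·((-2)(2) - (4)(1))
  = (3)(4) - (0)(-6) + (1)(-8)
  = 4
det(A) = 4 ≠ 0, so A is invertible.

Cofactors Cᵢⱼ = (-1)ⁱ⁺ʲ·Mᵢⱼ:
C = 
  [  4,   6,  -8]
  [  2,   5,  -6]
  [ -4,  -8,  12]

adj(A) = Cᵀ:
adj(A) = 
  [  4,   2,  -4]
  [  6,   5,  -8]
  [ -8,  -6,  12]

A⁻¹ = (1/4) · adj(A):
A⁻¹ = 
  [   1,  1/2,   -1]
  [ 3/2,  5/4,   -2]
  [  -2, -3/2,    3]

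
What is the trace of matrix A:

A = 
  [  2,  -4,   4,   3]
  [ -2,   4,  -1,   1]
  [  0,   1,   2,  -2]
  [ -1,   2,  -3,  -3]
5

tr(A) = 2 + 4 + 2 + -3 = 5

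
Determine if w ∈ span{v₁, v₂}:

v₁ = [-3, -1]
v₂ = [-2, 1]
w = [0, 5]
Yes

Form the augmented matrix and row-reduce:
[v₁|v₂|w] = 
  [ -3,  -2,   0]
  [ -1,   1,   5]
R2 → R2 - (1/3)·R1
REF = 
  [ -3,  -2,   0]
  [  0, 5/3,   5]

No row of the form [0 0 | nonzero], so the system is consistent. Back-substitution gives c₁ = -2, c₂ = 3: w = (-2)·v₁ + (3)·v₂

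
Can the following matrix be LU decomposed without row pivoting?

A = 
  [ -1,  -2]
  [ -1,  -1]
Yes.
A[1,1] = -1 ≠ 0, so Gaussian elimination proceeds without a row swap: multiplier ℓ₂₁ = (-1)/(-1) = 1, and U[2,2] = -1 - (1)(-2) = 1.
L = 
  [  1,   0]
  [  1,   1]
U = 
  [ -1,  -2]
  [  0,   1]
Check row 2 of LU: [(1)(-1), (1)(-2) + 1] = [-1, -1] = row 2 of A ✓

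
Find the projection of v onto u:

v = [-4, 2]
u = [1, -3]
proj_u(v) = [-1, 3]

v·u = (-4)(1) + (2)(-3) = -10
u·u = (1)² + (-3)² = 10
proj_u(v) = (v·u / u·u) × u = (-10/10) × u = (-1) × u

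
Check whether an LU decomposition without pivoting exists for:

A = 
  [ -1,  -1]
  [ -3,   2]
Yes.
A[1,1] = -1 ≠ 0, so Gaussian elimination proceeds without a row swap: multiplier ℓ₂₁ = (-3)/(-1) = 3, and U[2,2] = 2 - (3)(-1) = 5.
L = 
  [  1,   0]
  [  3,   1]
U = 
  [ -1,  -1]
  [  0,   5]
Check row 2 of LU: [(3)(-1), (3)(-1) + 5] = [-3, 2] = row 2 of A ✓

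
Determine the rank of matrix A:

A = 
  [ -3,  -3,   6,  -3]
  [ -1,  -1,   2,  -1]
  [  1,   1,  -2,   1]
Row reduce:
R2 → R2 - (1/3)·R1
R3 → R3 + (1/3)·R1
REF = 
  [ -3,  -3,   6,  -3]
  [  0,   0,   0,   0]
  [  0,   0,   0,   0]
Pivot columns: 1 → 1 pivot.

rank(A) = 1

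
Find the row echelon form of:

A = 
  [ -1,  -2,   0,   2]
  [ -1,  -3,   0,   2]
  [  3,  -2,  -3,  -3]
Row operations:
R2 → R2 - (1)·R1
R3 → R3 + (3)·R1
R3 → R3 - (8)·R2

Resulting echelon form:
REF = 
  [ -1,  -2,   0,   2]
  [  0,  -1,   0,   0]
  [  0,   0,  -3,   3]

Rank = 3 (number of non-zero pivot rows).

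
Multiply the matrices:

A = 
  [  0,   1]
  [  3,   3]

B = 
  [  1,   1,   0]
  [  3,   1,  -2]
AB = 
  [  3,   1,  -2]
  [ 12,   6,  -6]

A is 2×2 and B is 2×3, so AB is 2×3. Each entry is (row of A)·(column of B):
AB[1,1] = (0)(1) + (1)(3) = 3
AB[1,2] = (0)(1) + (1)(1) = 1
AB[1,3] = (0)(0) + (1)(-2) = -2
AB[2,1] = (3)(1) + (3)(3) = 12
AB[2,2] = (3)(1) + (3)(1) = 6
AB[2,3] = (3)(0) + (3)(-2) = -6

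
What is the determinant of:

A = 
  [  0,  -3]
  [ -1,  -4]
-3

For a 2×2 matrix, det = ad - bc = (0)(-4) - (-3)(-1) = -3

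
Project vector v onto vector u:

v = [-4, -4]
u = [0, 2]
v·u = (-4)(0) + (-4)(2) = -8
u·u = (0)² + (2)² = 4
proj_u(v) = (v·u / u·u) × u = (-8/4) × u = (-2) × u

proj_u(v) = [0, -4]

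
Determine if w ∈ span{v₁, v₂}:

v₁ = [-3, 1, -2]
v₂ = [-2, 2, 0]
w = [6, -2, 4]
Yes

Form the augmented matrix and row-reduce:
[v₁|v₂|w] = 
  [ -3,  -2,   6]
  [  1,   2,  -2]
  [ -2,   0,   4]
R2 → R2 + (1/3)·R1
R3 → R3 - (2/3)·R1
R3 → R3 - (1)·R2
REF = 
  [ -3,  -2,   6]
  [  0, 4/3,   0]
  [  0,   0,   0]

No row of the form [0 0 | nonzero], so the system is consistent. Back-substitution gives c₁ = -2, c₂ = 0: w = (-2)·v₁ + (0)·v₂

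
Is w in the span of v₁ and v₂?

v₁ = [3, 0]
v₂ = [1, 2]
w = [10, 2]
Yes

Form the augmented matrix and row-reduce:
[v₁|v₂|w] = 
  [  3,   1,  10]
  [  0,   2,   2]
(already in echelon form — no row operations needed)

No row of the form [0 0 | nonzero], so the system is consistent. Back-substitution gives c₁ = 3, c₂ = 1: w = (3)·v₁ + (1)·v₂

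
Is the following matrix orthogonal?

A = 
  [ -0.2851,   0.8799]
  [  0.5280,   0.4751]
No

AᵀA = 
  [  0.3601,   0]
  [  0,   0.9999]
≠ I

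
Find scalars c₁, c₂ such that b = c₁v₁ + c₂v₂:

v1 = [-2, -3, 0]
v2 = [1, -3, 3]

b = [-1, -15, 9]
c1 = 2, c2 = 3

b = 2·v1 + 3·v2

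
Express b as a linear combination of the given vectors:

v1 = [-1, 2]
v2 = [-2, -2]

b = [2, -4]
c1 = -2, c2 = 0

b = -2·v1 + 0·v2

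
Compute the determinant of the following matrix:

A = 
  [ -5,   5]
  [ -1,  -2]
15

For a 2×2 matrix, det = ad - bc = (-5)(-2) - (5)(-1) = 15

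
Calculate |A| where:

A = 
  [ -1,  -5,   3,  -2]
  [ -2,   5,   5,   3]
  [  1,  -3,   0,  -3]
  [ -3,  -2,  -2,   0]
Cofactor expansion along row 1: det(A) = a₁₁M₁₁ - a₁₂M₁₂ + a₁₃M₁₃ - a₁₄M₁₄

M₁₁ = det[[5, 5, 3]; [-3, 0, -3]; [-2, -2, 0]]
  = (5)·((0)(0) - (-3)(-2)) - (5)·((-3)(0) - (-3)(-2)) + (3)·((-3)(-2) - (0)(-2))
  = (5)(-6) - (5)(-6) + (3)(6)
  = 18
M₁₂ = det[[-2, 5, 3]; [1, 0, -3]; [-3, -2, 0]]
  = (-2)·((0)(0) - (-3)(-2)) - (5)·((1)(0) - (-3)(-3)) + (3)·((1)(-2) - (0)(-3))
  = (-2)(-6) - (5)(-9) + (3)(-2)
  = 51
M₁₃ = det[[-2, 5, 3]; [1, -3, -3]; [-3, -2, 0]]
  = (-2)·((-3)(0) - (-3)(-2)) - (5)·((1)(0) - (-3)(-3)) + (3)·((1)(-2) - (-3)(-3))
  = (-2)(-6) - (5)(-9) + (3)(-11)
  = 24
M₁₄ = det[[-2, 5, 5]; [1, -3, 0]; [-3, -2, -2]]
  = (-2)·((-3)(-2) - (0)(-2)) - (5)·((1)(-2) - (0)(-3)) + (5)·((1)(-2) - (-3)(-3))
  = (-2)(6) - (5)(-2) + (5)(-11)
  = -57

det(A) = (-1)(18) - (-5)(51) + (3)(24) - (-2)(-57) = 195

det(A) = 195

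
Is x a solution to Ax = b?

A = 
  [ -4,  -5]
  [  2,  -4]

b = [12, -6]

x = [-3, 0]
Yes

Ax = [12, -6] = b ✓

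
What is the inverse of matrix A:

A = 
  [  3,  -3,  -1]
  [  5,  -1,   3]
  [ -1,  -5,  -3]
det(A) = (3)·((-1)(-3) - (3)(-5)) - (-3)·((5)(-3) - (3)(-1)) + (-1)·((5)(-5) - (-1)(-1))
  = (3)(18) - (-3)(-12) + (-1)(-26)
  = 44
det(A) = 44 ≠ 0, so A is invertible.

Cofactors Cᵢⱼ = (-1)ⁱ⁺ʲ·Mᵢⱼ:
C = 
  [ 18,  12, -26]
  [ -4, -10,  18]
  [-10, -14,  12]

adj(A) = Cᵀ:
adj(A) = 
  [ 18,  -4, -10]
  [ 12, -10, -14]
  [-26,  18,  12]

A⁻¹ = (1/44) · adj(A):
A⁻¹ = 
  [  9/22,  -1/11,  -5/22]
  [  3/11,  -5/22,  -7/22]
  [-13/22,   9/22,   3/11]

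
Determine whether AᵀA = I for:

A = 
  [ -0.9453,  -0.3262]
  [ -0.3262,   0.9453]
Yes

AᵀA = 
  [  1,   0]
  [  0,   1]
≈ I (equal to I up to the 4-dp rounding of the entries)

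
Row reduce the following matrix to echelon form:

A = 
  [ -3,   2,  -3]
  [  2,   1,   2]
Row operations:
R2 → R2 + (2/3)·R1

Resulting echelon form:
REF = 
  [ -3,   2,  -3]
  [  0, 7/3,   0]

Rank = 2 (number of non-zero pivot rows).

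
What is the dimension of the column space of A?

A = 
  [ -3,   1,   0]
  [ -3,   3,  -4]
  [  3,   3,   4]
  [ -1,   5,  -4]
dim(Col(A)) = 3

Row reduce:
R2 → R2 - (1)·R1
R3 → R3 + (1)·R1
R4 → R4 - (1/3)·R1
R3 → R3 - (2)·R2
R4 → R4 - (7/3)·R2
R4 → R4 - (4/9)·R3
REF = 
  [ -3,   1,   0]
  [  0,   2,  -4]
  [  0,   0,  12]
  [  0,   0,   0]
Pivot columns: 1, 2, 3 → 3 pivots.
dim(Col(A)) = number of pivot columns = 3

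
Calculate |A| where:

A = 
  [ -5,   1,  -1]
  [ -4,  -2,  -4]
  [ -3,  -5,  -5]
Cofactor expansion along row 1:
det(A) = (-5)·((-2)(-5) - (-4)(-5)) - (1)·((-4)(-5) - (-4)(-3)) + (-1)·((-4)(-5) - (-2)(-3))
  = (-5)(-10) - (1)(8) + (-1)(14)
  = 28

det(A) = 28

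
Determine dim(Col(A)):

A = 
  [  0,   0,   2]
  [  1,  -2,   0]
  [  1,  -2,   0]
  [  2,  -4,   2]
Row reduce:
Swap R1 ↔ R2
R3 → R3 - (1)·R1
R4 → R4 - (2)·R1
R4 → R4 - (1)·R2
REF = 
  [  1,  -2,   0]
  [  0,   0,   2]
  [  0,   0,   0]
  [  0,   0,   0]
Pivot columns: 1, 3 → 2 pivots.
dim(Col(A)) = number of pivot columns = 2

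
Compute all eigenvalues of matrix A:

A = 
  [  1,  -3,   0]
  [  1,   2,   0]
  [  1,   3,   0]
Characteristic polynomial: det(λI - A) = λ³ - 3λ² + 5λ
The constant term is 0, so λ = 0 is a root: p(λ) = λ(λ² - 3λ + 5)
λ² - 3λ + 5 = 0  ⇒  λ = (3 ± √((-3)² - 4·(5)))/2 = (3 ± √(-11))/2
  = (3 + i√11)/2,  (3 - i√11)/2

λ = 0, (3 + i√11)/2, (3 - i√11)/2  (≈ 0, 1.5 + 1.658i, 1.5 - 1.658i)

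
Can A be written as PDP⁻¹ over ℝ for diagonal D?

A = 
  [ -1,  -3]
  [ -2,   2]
Yes

tr(A) = 1, det(A) = -8
Characteristic polynomial: λ² - tr(A)λ + det(A) = λ² - λ - 8
λ² - λ - 8 = 0  ⇒  λ = (1 ± √((-1)² - 4·(-8)))/2 = (1 ± √(33))/2
  = (1 + √33)/2,  (1 - √33)/2
Eigenvalues: (1 + √33)/2, (1 - √33)/2  (≈ 3.372, -2.372)
The two irrational eigenvalues are distinct (simple), so each has alg. mult. = geom. mult. = 1.
Sum of geometric multiplicities equals n, so A has n independent eigenvectors.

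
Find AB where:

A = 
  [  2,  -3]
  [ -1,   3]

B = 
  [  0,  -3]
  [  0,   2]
A is 2×2 and B is 2×2, so AB is 2×2. Each entry is (row of A)·(column of B):
AB[1,1] = (2)(0) + (-3)(0) = 0
AB[1,2] = (2)(-3) + (-3)(2) = -12
AB[2,1] = (-1)(0) + (3)(0) = 0
AB[2,2] = (-1)(-3) + (3)(2) = 9

AB = 
  [  0, -12]
  [  0,   9]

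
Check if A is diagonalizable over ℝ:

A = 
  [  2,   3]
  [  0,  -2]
Yes

tr(A) = 0, det(A) = -4
Characteristic polynomial: λ² - tr(A)λ + det(A) = λ² - 4
λ² - 4 = (λ + 2)(λ - 2)
Eigenvalues: 2, -2
λ=-2: alg. mult. = 1, geom. mult. = 2 - rank(A - (-2)I) = 2 - 1 = 1
λ=2: alg. mult. = 1, geom. mult. = 2 - rank(A - (2)I) = 2 - 1 = 1
Sum of geometric multiplicities equals n, so A has n independent eigenvectors.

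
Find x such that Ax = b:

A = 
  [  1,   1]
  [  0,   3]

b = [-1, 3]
x = [-2, 1]

Row reduce the augmented matrix [A|b]:
(already in echelon form)
REF = 
  [  1,   1,  -1]
  [  0,   3,   3]

Back-substitution:
x₂ = 3 / 3 = 1
x₁ = (-1 - (1)(1)) / 1 = -2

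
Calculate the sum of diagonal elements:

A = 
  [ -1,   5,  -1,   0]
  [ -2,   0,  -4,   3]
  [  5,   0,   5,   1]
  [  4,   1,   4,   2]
6

tr(A) = -1 + 0 + 5 + 2 = 6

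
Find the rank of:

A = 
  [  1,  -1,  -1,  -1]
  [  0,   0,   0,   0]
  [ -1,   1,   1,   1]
rank(A) = 1

Row reduce:
R3 → R3 + (1)·R1
REF = 
  [  1,  -1,  -1,  -1]
  [  0,   0,   0,   0]
  [  0,   0,   0,   0]
Pivot columns: 1 → 1 pivot.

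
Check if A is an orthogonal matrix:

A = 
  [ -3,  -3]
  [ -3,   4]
No

AᵀA = 
  [ 18,  -3]
  [ -3,  25]
≠ I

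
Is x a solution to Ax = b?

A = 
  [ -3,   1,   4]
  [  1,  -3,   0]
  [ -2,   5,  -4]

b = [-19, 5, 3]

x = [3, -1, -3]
No

Ax = [-22, 6, 1] ≠ b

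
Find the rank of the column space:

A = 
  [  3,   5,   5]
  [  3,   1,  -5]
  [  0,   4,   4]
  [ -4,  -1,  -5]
dim(Col(A)) = 3

Row reduce:
R2 → R2 - (1)·R1
R4 → R4 + (4/3)·R1
R3 → R3 + (1)·R2
R4 → R4 + (17/12)·R2
R4 → R4 - (25/12)·R3
REF = 
  [  3,   5,   5]
  [  0,  -4, -10]
  [  0,   0,  -6]
  [  0,   0,   0]
Pivot columns: 1, 2, 3 → 3 pivots.
dim(Col(A)) = number of pivot columns = 3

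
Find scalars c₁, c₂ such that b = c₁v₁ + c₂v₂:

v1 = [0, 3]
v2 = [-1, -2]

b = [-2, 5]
c1 = 3, c2 = 2

b = 3·v1 + 2·v2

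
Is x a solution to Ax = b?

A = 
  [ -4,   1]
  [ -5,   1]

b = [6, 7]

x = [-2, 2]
No

Ax = [10, 12] ≠ b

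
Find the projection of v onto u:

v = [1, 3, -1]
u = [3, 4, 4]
proj_u(v) = [33/41, 44/41, 44/41]

v·u = (1)(3) + (3)(4) + (-1)(4) = 11
u·u = (3)² + (4)² + (4)² = 41
proj_u(v) = (v·u / u·u) × u = (11/41) × u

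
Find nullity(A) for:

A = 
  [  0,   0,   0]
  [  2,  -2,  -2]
nullity(A) = 2

Row reduce:
Swap R1 ↔ R2
REF = 
  [  2,  -2,  -2]
  [  0,   0,   0]
Pivot columns: 1 → 1 pivot.
rank(A) = 1, so nullity(A) = 3 - 1 = 2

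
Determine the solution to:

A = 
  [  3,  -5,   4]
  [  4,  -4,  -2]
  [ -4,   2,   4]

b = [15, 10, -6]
Row reduce the augmented matrix [A|b]:
R2 → R2 - (4/3)·R1
R3 → R3 + (4/3)·R1
R3 → R3 + (7/4)·R2
REF = 
  [    3,    -5,     4,    15]
  [    0,   8/3, -22/3,   -10]
  [    0,     0,  -7/2,  -7/2]

Back-substitution:
x₃ = (-7/2) / (-7/2) = 1
x₂ = (-10 - (-22/3)(1)) / (8/3) = -1
x₁ = (15 - (-5)(-1) - (4)(1)) / 3 = 2

x = [2, -1, 1]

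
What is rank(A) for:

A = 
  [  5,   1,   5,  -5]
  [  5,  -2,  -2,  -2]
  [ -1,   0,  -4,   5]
rank(A) = 3

Row reduce:
R2 → R2 - (1)·R1
R3 → R3 + (1/5)·R1
R3 → R3 + (1/15)·R2
REF = 
  [     5,      1,      5,     -5]
  [     0,     -3,     -7,      3]
  [     0,      0, -52/15,   21/5]
Pivot columns: 1, 2, 3 → 3 pivots.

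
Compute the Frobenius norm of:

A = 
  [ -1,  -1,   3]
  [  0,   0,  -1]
||A||_F = 3.464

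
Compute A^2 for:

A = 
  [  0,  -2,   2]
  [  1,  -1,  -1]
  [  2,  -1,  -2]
A² = A·A:
A²[1,1] = (0)(0) + (-2)(1) + (2)(2) = 2
A²[1,2] = (0)(-2) + (-2)(-1) + (2)(-1) = 0
A²[1,3] = (0)(2) + (-2)(-1) + (2)(-2) = -2
A²[2,1] = (1)(0) + (-1)(1) + (-1)(2) = -3
A²[2,2] = (1)(-2) + (-1)(-1) + (-1)(-1) = 0
A²[2,3] = (1)(2) + (-1)(-1) + (-1)(-2) = 5
A²[3,1] = (2)(0) + (-1)(1) + (-2)(2) = -5
A²[3,2] = (2)(-2) + (-1)(-1) + (-2)(-1) = -1
A²[3,3] = (2)(2) + (-1)(-1) + (-2)(-2) = 9
A² = 
  [  2,   0,  -2]
  [ -3,   0,   5]
  [ -5,  -1,   9]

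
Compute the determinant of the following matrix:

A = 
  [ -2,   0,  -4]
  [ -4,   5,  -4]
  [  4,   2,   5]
46

Cofactor expansion along row 1:
det(A) = (-2)·((5)(5) - (-4)(2)) - (0)·((-4)(5) - (-4)(4)) + (-4)·((-4)(2) - (5)(4))
  = (-2)(33) - (0)(-4) + (-4)(-28)
  = 46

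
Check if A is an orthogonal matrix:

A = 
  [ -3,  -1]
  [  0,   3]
No

AᵀA = 
  [  9,   3]
  [  3,  10]
≠ I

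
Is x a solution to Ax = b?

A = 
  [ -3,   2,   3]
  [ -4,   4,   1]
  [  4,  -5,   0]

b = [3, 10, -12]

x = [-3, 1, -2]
No

Ax = [5, 14, -17] ≠ b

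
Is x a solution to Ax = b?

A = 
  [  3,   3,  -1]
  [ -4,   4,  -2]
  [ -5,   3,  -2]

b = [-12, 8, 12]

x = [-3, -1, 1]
No

Ax = [-13, 6, 10] ≠ b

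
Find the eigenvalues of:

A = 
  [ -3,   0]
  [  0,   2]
λ = 2, -3

tr(A) = -1, det(A) = -6
Characteristic polynomial: λ² - tr(A)λ + det(A) = λ² + λ - 6
λ² + λ - 6 = (λ + 3)(λ - 2)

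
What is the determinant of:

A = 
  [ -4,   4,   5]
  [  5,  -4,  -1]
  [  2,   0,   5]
Cofactor expansion along row 1:
det(A) = (-4)·((-4)(5) - (-1)(0)) - (4)·((5)(5) - (-1)(2)) + (5)·((5)(0) - (-4)(2))
  = (-4)(-20) - (4)(27) + (5)(8)
  = 12

det(A) = 12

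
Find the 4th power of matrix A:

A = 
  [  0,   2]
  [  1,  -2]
A² = A·A:
A²[1,1] = (0)(0) + (2)(1) = 2
A²[1,2] = (0)(2) + (2)(-2) = -4
A²[2,1] = (1)(0) + (-2)(1) = -2
A²[2,2] = (1)(2) + (-2)(-2) = 6
A² = 
  [  2,  -4]
  [ -2,   6]

A^3 = A^2·A:
A^3[1,1] = (2)(0) + (-4)(1) = -4
A^3[1,2] = (2)(2) + (-4)(-2) = 12
A^3[2,1] = (-2)(0) + (6)(1) = 6
A^3[2,2] = (-2)(2) + (6)(-2) = -16
A^3 = 
  [ -4,  12]
  [  6, -16]

A^4 = A^3·A:
A^4[1,1] = (-4)(0) + (12)(1) = 12
A^4[1,2] = (-4)(2) + (12)(-2) = -32
A^4[2,1] = (6)(0) + (-16)(1) = -16
A^4[2,2] = (6)(2) + (-16)(-2) = 44
A^4 = 
  [ 12, -32]
  [-16,  44]

Therefore
A^4 = 
  [ 12, -32]
  [-16,  44]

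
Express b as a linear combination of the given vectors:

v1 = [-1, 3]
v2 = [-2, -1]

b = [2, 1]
c1 = 0, c2 = -1

b = 0·v1 + -1·v2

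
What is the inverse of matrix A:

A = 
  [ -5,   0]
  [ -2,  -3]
det(A) = (-5)(-3) - (0)(-2) = 15
For a 2×2 matrix, A⁻¹ = (1/det(A)) · [[d, -b], [-c, a]]
    = (1/15) · [[-3, 0], [2, -5]]

A⁻¹ = 
  [-1/5,    0]
  [2/15, -1/3]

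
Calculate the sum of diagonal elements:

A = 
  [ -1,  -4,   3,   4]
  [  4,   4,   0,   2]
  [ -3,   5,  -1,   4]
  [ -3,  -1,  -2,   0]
2

tr(A) = -1 + 4 + -1 + 0 = 2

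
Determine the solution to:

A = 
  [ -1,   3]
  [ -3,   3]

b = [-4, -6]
x = [1, -1]

Row reduce the augmented matrix [A|b]:
R2 → R2 - (3)·R1
REF = 
  [ -1,   3,  -4]
  [  0,  -6,   6]

Back-substitution:
x₂ = 6 / (-6) = -1
x₁ = (-4 - (3)(-1)) / (-1) = 1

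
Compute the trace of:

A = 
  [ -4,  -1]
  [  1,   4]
0

tr(A) = -4 + 4 = 0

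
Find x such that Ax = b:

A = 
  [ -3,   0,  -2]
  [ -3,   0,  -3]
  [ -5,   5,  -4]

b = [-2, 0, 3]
x = [2, 1, -2]

Row reduce the augmented matrix [A|b]:
R2 → R2 - (1)·R1
R3 → R3 - (5/3)·R1
Swap R2 ↔ R3
REF = 
  [  -3,    0,   -2,   -2]
  [   0,    5, -2/3, 19/3]
  [   0,    0,   -1,    2]

Back-substitution:
x₃ = 2 / (-1) = -2
x₂ = (19/3 - (-2/3)(-2)) / 5 = 1
x₁ = (-2 - (0)(1) - (-2)(-2)) / (-3) = 2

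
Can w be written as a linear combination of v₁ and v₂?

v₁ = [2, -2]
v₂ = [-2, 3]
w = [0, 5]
Yes

Form the augmented matrix and row-reduce:
[v₁|v₂|w] = 
  [  2,  -2,   0]
  [ -2,   3,   5]
R2 → R2 + (1)·R1
REF = 
  [  2,  -2,   0]
  [  0,   1,   5]

No row of the form [0 0 | nonzero], so the system is consistent. Back-substitution gives c₁ = 5, c₂ = 5: w = (5)·v₁ + (5)·v₂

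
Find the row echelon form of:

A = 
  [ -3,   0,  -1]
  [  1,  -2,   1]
Row operations:
R2 → R2 + (1/3)·R1

Resulting echelon form:
REF = 
  [ -3,   0,  -1]
  [  0,  -2, 2/3]

Rank = 2 (number of non-zero pivot rows).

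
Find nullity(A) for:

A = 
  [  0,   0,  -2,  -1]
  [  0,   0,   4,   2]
nullity(A) = 3

Row reduce:
R2 → R2 + (2)·R1
REF = 
  [  0,   0,  -2,  -1]
  [  0,   0,   0,   0]
Pivot columns: 3 → 1 pivot.
rank(A) = 1, so nullity(A) = 4 - 1 = 3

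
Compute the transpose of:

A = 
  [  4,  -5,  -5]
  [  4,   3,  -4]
Aᵀ = 
  [  4,   4]
  [ -5,   3]
  [ -5,  -4]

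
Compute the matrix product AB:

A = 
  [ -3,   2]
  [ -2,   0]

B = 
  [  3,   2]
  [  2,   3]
AB = 
  [ -5,   0]
  [ -6,  -4]

A is 2×2 and B is 2×2, so AB is 2×2. Each entry is (row of A)·(column of B):
AB[1,1] = (-3)(3) + (2)(2) = -5
AB[1,2] = (-3)(2) + (2)(3) = 0
AB[2,1] = (-2)(3) + (0)(2) = -6
AB[2,2] = (-2)(2) + (0)(3) = -4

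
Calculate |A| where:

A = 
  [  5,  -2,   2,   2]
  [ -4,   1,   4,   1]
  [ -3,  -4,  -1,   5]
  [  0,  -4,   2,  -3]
-1217

Cofactor expansion along row 1: det(A) = a₁₁M₁₁ - a₁₂M₁₂ + a₁₃M₁₃ - a₁₄M₁₄

M₁₁ = det[[1, 4, 1]; [-4, -1, 5]; [-4, 2, -3]]
  = (1)·((-1)(-3) - (5)(2)) - (4)·((-4)(-3) - (5)(-4)) + (1)·((-4)(2) - (-1)(-4))
  = (1)(-7) - (4)(32) + (1)(-12)
  = -147
M₁₂ = det[[-4, 4, 1]; [-3, -1, 5]; [0, 2, -3]]
  = (-4)·((-1)(-3) - (5)(2)) - (4)·((-3)(-3) - (5)(0)) + (1)·((-3)(2) - (-1)(0))
  = (-4)(-7) - (4)(9) + (1)(-6)
  = -14
M₁₃ = det[[-4, 1, 1]; [-3, -4, 5]; [0, -4, -3]]
  = (-4)·((-4)(-3) - (5)(-4)) - (1)·((-3)(-3) - (5)(0)) + (1)·((-3)(-4) - (-4)(0))
  = (-4)(32) - (1)(9) + (1)(12)
  = -125
M₁₄ = det[[-4, 1, 4]; [-3, -4, -1]; [0, -4, 2]]
  = (-4)·((-4)(2) - (-1)(-4)) - (1)·((-3)(2) - (-1)(0)) + (4)·((-3)(-4) - (-4)(0))
  = (-4)(-12) - (1)(-6) + (4)(12)
  = 102

det(A) = (5)(-147) - (-2)(-14) + (2)(-125) - (2)(102) = -1217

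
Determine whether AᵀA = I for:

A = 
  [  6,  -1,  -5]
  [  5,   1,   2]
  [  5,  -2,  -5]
No

AᵀA = 
  [ 86, -11, -45]
  [-11,   6,  17]
  [-45,  17,  54]
≠ I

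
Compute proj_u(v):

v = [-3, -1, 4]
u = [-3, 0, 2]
proj_u(v) = [-51/13, 0, 34/13]

v·u = (-3)(-3) + (-1)(0) + (4)(2) = 17
u·u = (-3)² + (0)² + (2)² = 13
proj_u(v) = (v·u / u·u) × u = (17/13) × u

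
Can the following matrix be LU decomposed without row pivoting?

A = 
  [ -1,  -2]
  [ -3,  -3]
Yes.
A[1,1] = -1 ≠ 0, so Gaussian elimination proceeds without a row swap: multiplier ℓ₂₁ = (-3)/(-1) = 3, and U[2,2] = -3 - (3)(-2) = 3.
L = 
  [  1,   0]
  [  3,   1]
U = 
  [ -1,  -2]
  [  0,   3]
Check row 2 of LU: [(3)(-1), (3)(-2) + 3] = [-3, -3] = row 2 of A ✓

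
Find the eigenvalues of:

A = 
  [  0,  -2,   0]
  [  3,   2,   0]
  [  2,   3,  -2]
λ = -2, 1 + i√5, 1 - i√5  (≈ -2, 1 + 2.236i, 1 - 2.236i)

Characteristic polynomial: det(λI - A) = λ³ + 2λ + 12
Testing integer divisors of the constant term: p(-2) = 0, so (λ + 2) is a factor:
p(λ) = (λ + 2)(λ² - 2λ + 6)
λ² - 2λ + 6 = 0  ⇒  λ = (2 ± √((-2)² - 4·(6)))/2 = (2 ± √(-20))/2
  = 1 + i√5,  1 - i√5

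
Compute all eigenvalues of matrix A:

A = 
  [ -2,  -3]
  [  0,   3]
λ = 3, -2

tr(A) = 1, det(A) = -6
Characteristic polynomial: λ² - tr(A)λ + det(A) = λ² - λ - 6
λ² - λ - 6 = (λ + 2)(λ - 3)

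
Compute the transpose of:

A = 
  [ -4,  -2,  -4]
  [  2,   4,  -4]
Aᵀ = 
  [ -4,   2]
  [ -2,   4]
  [ -4,  -4]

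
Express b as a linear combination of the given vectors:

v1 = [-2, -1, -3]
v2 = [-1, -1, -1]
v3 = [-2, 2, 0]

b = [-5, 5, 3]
c1 = -2, c2 = 3, c3 = 3

b = -2·v1 + 3·v2 + 3·v3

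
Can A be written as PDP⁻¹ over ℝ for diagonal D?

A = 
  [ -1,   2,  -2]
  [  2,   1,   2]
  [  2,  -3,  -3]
No

Characteristic polynomial: det(λI - A) = λ³ + 3λ² + 5λ - 33
By the rational root theorem any rational root is an integer dividing 33; none of those is a root, so p(λ) has no rational roots and hence (being an irreducible cubic) no repeated roots.
Discriminant of the cubic: Δ = -35024
Δ < 0 ⇒ one real eigenvalue and a complex-conjugate pair: λ ≈ -2.55 + 3.035i, -2.55 - 3.035i, 2.1
Has complex eigenvalues (not diagonalizable over ℝ).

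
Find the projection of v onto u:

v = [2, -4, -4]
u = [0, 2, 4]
proj_u(v) = [0, -12/5, -24/5]

v·u = (2)(0) + (-4)(2) + (-4)(4) = -24
u·u = (0)² + (2)² + (4)² = 20
proj_u(v) = (v·u / u·u) × u = (-24/20) × u = (-6/5) × u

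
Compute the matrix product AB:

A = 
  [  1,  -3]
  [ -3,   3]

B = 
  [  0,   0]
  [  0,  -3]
AB = 
  [  0,   9]
  [  0,  -9]

A is 2×2 and B is 2×2, so AB is 2×2. Each entry is (row of A)·(column of B):
AB[1,1] = (1)(0) + (-3)(0) = 0
AB[1,2] = (1)(0) + (-3)(-3) = 9
AB[2,1] = (-3)(0) + (3)(0) = 0
AB[2,2] = (-3)(0) + (3)(-3) = -9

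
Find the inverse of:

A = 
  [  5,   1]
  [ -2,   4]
det(A) = (5)(4) - (1)(-2) = 22
For a 2×2 matrix, A⁻¹ = (1/det(A)) · [[d, -b], [-c, a]]
    = (1/22) · [[4, -1], [2, 5]]

A⁻¹ = 
  [ 2/11, -1/22]
  [ 1/11,  5/22]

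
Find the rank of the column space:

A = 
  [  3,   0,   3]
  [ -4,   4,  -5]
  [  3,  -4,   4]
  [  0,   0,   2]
dim(Col(A)) = 3

Row reduce:
R2 → R2 + (4/3)·R1
R3 → R3 - (1)·R1
R3 → R3 + (1)·R2
Swap R3 ↔ R4
REF = 
  [  3,   0,   3]
  [  0,   4,  -1]
  [  0,   0,   2]
  [  0,   0,   0]
Pivot columns: 1, 2, 3 → 3 pivots.
dim(Col(A)) = number of pivot columns = 3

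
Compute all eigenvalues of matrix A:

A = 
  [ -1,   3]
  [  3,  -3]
λ = -2 + √10, -2 - √10  (≈ 1.162, -5.162)

tr(A) = -4, det(A) = -6
Characteristic polynomial: λ² - tr(A)λ + det(A) = λ² + 4λ - 6
λ² + 4λ - 6 = 0  ⇒  λ = (-4 ± √((4)² - 4·(-6)))/2 = (-4 ± √(40))/2
  = -2 + √10,  -2 - √10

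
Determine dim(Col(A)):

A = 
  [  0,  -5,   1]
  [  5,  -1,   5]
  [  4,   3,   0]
Row reduce:
Swap R1 ↔ R2
R3 → R3 - (4/5)·R1
R3 → R3 + (19/25)·R2
REF = 
  [     5,     -1,      5]
  [     0,     -5,      1]
  [     0,      0, -81/25]
Pivot columns: 1, 2, 3 → 3 pivots.
dim(Col(A)) = number of pivot columns = 3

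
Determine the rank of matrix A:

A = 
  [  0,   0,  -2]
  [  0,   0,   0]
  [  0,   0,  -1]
rank(A) = 1

Row reduce:
R3 → R3 - (1/2)·R1
REF = 
  [  0,   0,  -2]
  [  0,   0,   0]
  [  0,   0,   0]
Pivot columns: 3 → 1 pivot.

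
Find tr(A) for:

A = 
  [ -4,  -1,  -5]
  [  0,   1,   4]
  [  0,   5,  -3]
-6

tr(A) = -4 + 1 + -3 = -6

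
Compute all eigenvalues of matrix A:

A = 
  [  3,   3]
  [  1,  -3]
λ = 2√3, -2√3  (≈ 3.464, -3.464)

tr(A) = 0, det(A) = -12
Characteristic polynomial: λ² - tr(A)λ + det(A) = λ² - 12
λ² - 12 = 0  ⇒  λ = (0 ± √((0)² - 4·(-12)))/2 = (0 ± √(48))/2
  = 2√3,  -2√3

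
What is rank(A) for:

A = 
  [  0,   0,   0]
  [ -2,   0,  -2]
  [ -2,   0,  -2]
rank(A) = 1

Row reduce:
Swap R1 ↔ R2
R3 → R3 - (1)·R1
REF = 
  [ -2,   0,  -2]
  [  0,   0,   0]
  [  0,   0,   0]
Pivot columns: 1 → 1 pivot.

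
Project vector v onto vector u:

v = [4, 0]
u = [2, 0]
v·u = (4)(2) + (0)(0) = 8
u·u = (2)² + (0)² = 4
proj_u(v) = (v·u / u·u) × u = (8/4) × u = (2) × u

proj_u(v) = [4, 0]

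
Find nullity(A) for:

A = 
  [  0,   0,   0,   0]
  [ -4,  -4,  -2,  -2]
nullity(A) = 3

Row reduce:
Swap R1 ↔ R2
REF = 
  [ -4,  -4,  -2,  -2]
  [  0,   0,   0,   0]
Pivot columns: 1 → 1 pivot.
rank(A) = 1, so nullity(A) = 4 - 1 = 3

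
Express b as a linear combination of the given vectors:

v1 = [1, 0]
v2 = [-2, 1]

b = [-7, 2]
c1 = -3, c2 = 2

b = -3·v1 + 2·v2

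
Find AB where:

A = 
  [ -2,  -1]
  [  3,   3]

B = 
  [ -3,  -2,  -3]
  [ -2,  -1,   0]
A is 2×2 and B is 2×3, so AB is 2×3. Each entry is (row of A)·(column of B):
AB[1,1] = (-2)(-3) + (-1)(-2) = 8
AB[1,2] = (-2)(-2) + (-1)(-1) = 5
AB[1,3] = (-2)(-3) + (-1)(0) = 6
AB[2,1] = (3)(-3) + (3)(-2) = -15
AB[2,2] = (3)(-2) + (3)(-1) = -9
AB[2,3] = (3)(-3) + (3)(0) = -9

AB = 
  [  8,   5,   6]
  [-15,  -9,  -9]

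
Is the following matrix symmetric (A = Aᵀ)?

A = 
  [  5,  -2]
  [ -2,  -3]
Yes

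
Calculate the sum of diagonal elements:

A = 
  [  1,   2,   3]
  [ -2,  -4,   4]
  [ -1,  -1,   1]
-2

tr(A) = 1 + -4 + 1 = -2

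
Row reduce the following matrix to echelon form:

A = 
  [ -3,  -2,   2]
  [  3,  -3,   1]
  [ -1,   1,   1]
Row operations:
R2 → R2 + (1)·R1
R3 → R3 - (1/3)·R1
R3 → R3 + (1/3)·R2

Resulting echelon form:
REF = 
  [ -3,  -2,   2]
  [  0,  -5,   3]
  [  0,   0, 4/3]

Rank = 3 (number of non-zero pivot rows).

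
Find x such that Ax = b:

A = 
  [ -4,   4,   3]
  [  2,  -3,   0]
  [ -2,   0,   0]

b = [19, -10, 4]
Row reduce the augmented matrix [A|b]:
R2 → R2 + (1/2)·R1
R3 → R3 - (1/2)·R1
R3 → R3 - (2)·R2
REF = 
  [  -4,    4,    3,   19]
  [   0,   -1,  3/2, -1/2]
  [   0,    0, -9/2, -9/2]

Back-substitution:
x₃ = (-9/2) / (-9/2) = 1
x₂ = (-1/2 - (3/2)(1)) / (-1) = 2
x₁ = (19 - (4)(2) - (3)(1)) / (-4) = -2

x = [-2, 2, 1]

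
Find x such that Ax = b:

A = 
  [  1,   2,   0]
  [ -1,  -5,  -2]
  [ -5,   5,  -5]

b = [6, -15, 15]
x = [0, 3, 0]

Row reduce the augmented matrix [A|b]:
R2 → R2 + (1)·R1
R3 → R3 + (5)·R1
R3 → R3 + (5)·R2
REF = 
  [  1,   2,   0,   6]
  [  0,  -3,  -2,  -9]
  [  0,   0, -15,   0]

Back-substitution:
x₃ = 0 / (-15) = 0
x₂ = (-9 - (-2)(0)) / (-3) = 3
x₁ = (6 - (2)(3) - (0)(0)) / 1 = 0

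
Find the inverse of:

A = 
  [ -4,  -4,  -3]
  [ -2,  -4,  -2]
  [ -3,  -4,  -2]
det(A) = (-4)·((-4)(-2) - (-2)(-4)) - (-4)·((-2)(-2) - (-2)(-3)) + (-3)·((-2)(-4) - (-4)(-3))
  = (-4)(0) - (-4)(-2) + (-3)(-4)
  = 4
det(A) = 4 ≠ 0, so A is invertible.

Cofactors Cᵢⱼ = (-1)ⁱ⁺ʲ·Mᵢⱼ:
C = 
  [  0,   2,  -4]
  [  4,  -1,  -4]
  [ -4,  -2,   8]

adj(A) = Cᵀ:
adj(A) = 
  [  0,   4,  -4]
  [  2,  -1,  -2]
  [ -4,  -4,   8]

A⁻¹ = (1/4) · adj(A):
A⁻¹ = 
  [   0,    1,   -1]
  [ 1/2, -1/4, -1/2]
  [  -1,   -1,    2]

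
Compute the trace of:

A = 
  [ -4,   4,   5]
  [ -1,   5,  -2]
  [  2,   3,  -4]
-3

tr(A) = -4 + 5 + -4 = -3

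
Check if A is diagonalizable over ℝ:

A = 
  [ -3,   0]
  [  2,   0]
Yes

tr(A) = -3, det(A) = 0
Characteristic polynomial: λ² - tr(A)λ + det(A) = λ² + 3λ
λ² + 3λ = λ(λ + 3)
Eigenvalues: 0, -3
λ=-3: alg. mult. = 1, geom. mult. = 2 - rank(A - (-3)I) = 2 - 1 = 1
λ=0: alg. mult. = 1, geom. mult. = 2 - rank(A - (0)I) = 2 - 1 = 1
Sum of geometric multiplicities equals n, so A has n independent eigenvectors.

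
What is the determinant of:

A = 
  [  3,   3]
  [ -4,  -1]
9

For a 2×2 matrix, det = ad - bc = (3)(-1) - (3)(-4) = 9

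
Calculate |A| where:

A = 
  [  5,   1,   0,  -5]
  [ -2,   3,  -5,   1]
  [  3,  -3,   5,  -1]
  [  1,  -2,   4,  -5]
Cofactor expansion along row 1: det(A) = a₁₁M₁₁ - a₁₂M₁₂ + a₁₃M₁₃ - a₁₄M₁₄

M₁₁ = det[[3, -5, 1]; [-3, 5, -1]; [-2, 4, -5]]
  = (3)·((5)(-5) - (-1)(4)) - (-5)·((-3)(-5) - (-1)(-2)) + (1)·((-3)(4) - (5)(-2))
  = (3)(-21) - (-5)(13) + (1)(-2)
  = 0
M₁₂ = det[[-2, -5, 1]; [3, 5, -1]; [1, 4, -5]]
  = (-2)·((5)(-5) - (-1)(4)) - (-5)·((3)(-5) - (-1)(1)) + (1)·((3)(4) - (5)(1))
  = (-2)(-21) - (-5)(-14) + (1)(7)
  = -21
M₁₃ = det[[-2, 3, 1]; [3, -3, -1]; [1, -2, -5]]
  = (-2)·((-3)(-5) - (-1)(-2)) - (3)·((3)(-5) - (-1)(1)) + (1)·((3)(-2) - (-3)(1))
  = (-2)(13) - (3)(-14) + (1)(-3)
  = 13
M₁₄ = det[[-2, 3, -5]; [3, -3, 5]; [1, -2, 4]]
  = (-2)·((-3)(4) - (5)(-2)) - (3)·((3)(4) - (5)(1)) + (-5)·((3)(-2) - (-3)(1))
  = (-2)(-2) - (3)(7) + (-5)(-3)
  = -2

det(A) = (5)(0) - (1)(-21) + (0)(13) - (-5)(-2) = 11

det(A) = 11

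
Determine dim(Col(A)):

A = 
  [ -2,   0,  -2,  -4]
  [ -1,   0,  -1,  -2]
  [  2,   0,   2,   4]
Row reduce:
R2 → R2 - (1/2)·R1
R3 → R3 + (1)·R1
REF = 
  [ -2,   0,  -2,  -4]
  [  0,   0,   0,   0]
  [  0,   0,   0,   0]
Pivot columns: 1 → 1 pivot.
dim(Col(A)) = number of pivot columns = 1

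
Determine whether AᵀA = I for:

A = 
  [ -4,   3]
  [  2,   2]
No

AᵀA = 
  [ 20,  -8]
  [ -8,  13]
≠ I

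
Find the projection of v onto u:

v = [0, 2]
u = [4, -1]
v·u = (0)(4) + (2)(-1) = -2
u·u = (4)² + (-1)² = 17
proj_u(v) = (v·u / u·u) × u = (-2/17) × u

proj_u(v) = [-8/17, 2/17]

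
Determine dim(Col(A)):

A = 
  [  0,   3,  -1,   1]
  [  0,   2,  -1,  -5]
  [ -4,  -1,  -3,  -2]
Row reduce:
Swap R1 ↔ R3
R3 → R3 - (3/2)·R2
REF = 
  [  -4,   -1,   -3,   -2]
  [   0,    2,   -1,   -5]
  [   0,    0,  1/2, 17/2]
Pivot columns: 1, 2, 3 → 3 pivots.
dim(Col(A)) = number of pivot columns = 3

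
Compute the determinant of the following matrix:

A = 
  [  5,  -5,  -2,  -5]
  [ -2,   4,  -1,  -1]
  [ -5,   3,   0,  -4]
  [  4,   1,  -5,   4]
Cofactor expansion along row 1: det(A) = a₁₁M₁₁ - a₁₂M₁₂ + a₁₃M₁₃ - a₁₄M₁₄

M₁₁ = det[[4, -1, -1]; [3, 0, -4]; [1, -5, 4]]
  = (4)·((0)(4) - (-4)(-5)) - (-1)·((3)(4) - (-4)(1)) + (-1)·((3)(-5) - (0)(1))
  = (4)(-20) - (-1)(16) + (-1)(-15)
  = -49
M₁₂ = det[[-2, -1, -1]; [-5, 0, -4]; [4, -5, 4]]
  = (-2)·((0)(4) - (-4)(-5)) - (-1)·((-5)(4) - (-4)(4)) + (-1)·((-5)(-5) - (0)(4))
  = (-2)(-20) - (-1)(-4) + (-1)(25)
  = 11
M₁₃ = det[[-2, 4, -1]; [-5, 3, -4]; [4, 1, 4]]
  = (-2)·((3)(4) - (-4)(1)) - (4)·((-5)(4) - (-4)(4)) + (-1)·((-5)(1) - (3)(4))
  = (-2)(16) - (4)(-4) + (-1)(-17)
  = 1
M₁₄ = det[[-2, 4, -1]; [-5, 3, 0]; [4, 1, -5]]
  = (-2)·((3)(-5) - (0)(1)) - (4)·((-5)(-5) - (0)(4)) + (-1)·((-5)(1) - (3)(4))
  = (-2)(-15) - (4)(25) + (-1)(-17)
  = -53

det(A) = (5)(-49) - (-5)(11) + (-2)(1) - (-5)(-53) = -457

det(A) = -457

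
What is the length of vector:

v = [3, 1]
3.162

||v||₂ = √((3)² + (1)²) = √10 = 3.162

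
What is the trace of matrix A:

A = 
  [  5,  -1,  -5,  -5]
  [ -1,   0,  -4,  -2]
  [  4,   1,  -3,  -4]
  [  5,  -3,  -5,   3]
5

tr(A) = 5 + 0 + -3 + 3 = 5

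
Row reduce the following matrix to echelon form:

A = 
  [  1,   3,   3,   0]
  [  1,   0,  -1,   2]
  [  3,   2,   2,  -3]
Row operations:
R2 → R2 - (1)·R1
R3 → R3 - (3)·R1
R3 → R3 - (7/3)·R2

Resulting echelon form:
REF = 
  [    1,     3,     3,     0]
  [    0,    -3,    -4,     2]
  [    0,     0,   7/3, -23/3]

Rank = 3 (number of non-zero pivot rows).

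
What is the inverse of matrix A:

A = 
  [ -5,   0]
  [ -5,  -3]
det(A) = (-5)(-3) - (0)(-5) = 15
For a 2×2 matrix, A⁻¹ = (1/det(A)) · [[d, -b], [-c, a]]
    = (1/15) · [[-3, 0], [5, -5]]

A⁻¹ = 
  [-1/5,    0]
  [ 1/3, -1/3]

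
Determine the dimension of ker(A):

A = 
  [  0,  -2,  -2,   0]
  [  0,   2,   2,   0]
nullity(A) = 3

Row reduce:
R2 → R2 + (1)·R1
REF = 
  [  0,  -2,  -2,   0]
  [  0,   0,   0,   0]
Pivot columns: 2 → 1 pivot.
rank(A) = 1, so nullity(A) = 4 - 1 = 3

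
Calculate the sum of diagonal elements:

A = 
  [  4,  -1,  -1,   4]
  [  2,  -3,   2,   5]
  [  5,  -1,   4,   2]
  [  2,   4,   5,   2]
7

tr(A) = 4 + -3 + 4 + 2 = 7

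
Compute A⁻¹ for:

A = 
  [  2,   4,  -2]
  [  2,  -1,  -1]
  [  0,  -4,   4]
det(A) = (2)·((-1)(4) - (-1)(-4)) - (4)·((2)(4) - (-1)(0)) + (-2)·((2)(-4) - (-1)(0))
  = (2)(-8) - (4)(8) + (-2)(-8)
  = -32
det(A) = -32 ≠ 0, so A is invertible.

Cofactors Cᵢⱼ = (-1)ⁱ⁺ʲ·Mᵢⱼ:
C = 
  [ -8,  -8,  -8]
  [ -8,   8,   8]
  [ -6,  -2, -10]

adj(A) = Cᵀ:
adj(A) = 
  [ -8,  -8,  -6]
  [ -8,   8,  -2]
  [ -8,   8, -10]

A⁻¹ = (-1/32) · adj(A):
A⁻¹ = 
  [ 1/4,  1/4, 3/16]
  [ 1/4, -1/4, 1/16]
  [ 1/4, -1/4, 5/16]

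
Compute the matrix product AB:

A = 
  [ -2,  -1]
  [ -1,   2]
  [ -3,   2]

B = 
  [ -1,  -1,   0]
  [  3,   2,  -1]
A is 3×2 and B is 2×3, so AB is 3×3. Each entry is (row of A)·(column of B):
AB[1,1] = (-2)(-1) + (-1)(3) = -1
AB[1,2] = (-2)(-1) + (-1)(2) = 0
AB[1,3] = (-2)(0) + (-1)(-1) = 1
AB[2,1] = (-1)(-1) + (2)(3) = 7
AB[2,2] = (-1)(-1) + (2)(2) = 5
AB[2,3] = (-1)(0) + (2)(-1) = -2
AB[3,1] = (-3)(-1) + (2)(3) = 9
AB[3,2] = (-3)(-1) + (2)(2) = 7
AB[3,3] = (-3)(0) + (2)(-1) = -2

AB = 
  [ -1,   0,   1]
  [  7,   5,  -2]
  [  9,   7,  -2]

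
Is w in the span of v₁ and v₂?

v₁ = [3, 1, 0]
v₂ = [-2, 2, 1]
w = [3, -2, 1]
No

Form the augmented matrix and row-reduce:
[v₁|v₂|w] = 
  [  3,  -2,   3]
  [  1,   2,  -2]
  [  0,   1,   1]
R2 → R2 - (1/3)·R1
R3 → R3 - (3/8)·R2
REF = 
  [   3,   -2,    3]
  [   0,  8/3,   -3]
  [   0,    0, 17/8]

Row 3 reads [0 0 | 17/8], i.e. 0 = 17/8, so the system is inconsistent and w ∉ span{v₁, v₂}.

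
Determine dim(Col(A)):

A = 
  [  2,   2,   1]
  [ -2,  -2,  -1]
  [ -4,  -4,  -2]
dim(Col(A)) = 1

Row reduce:
R2 → R2 + (1)·R1
R3 → R3 + (2)·R1
REF = 
  [  2,   2,   1]
  [  0,   0,   0]
  [  0,   0,   0]
Pivot columns: 1 → 1 pivot.
dim(Col(A)) = number of pivot columns = 1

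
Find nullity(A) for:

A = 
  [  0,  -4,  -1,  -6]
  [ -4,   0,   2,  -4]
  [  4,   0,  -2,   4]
nullity(A) = 2

Row reduce:
Swap R1 ↔ R2
R3 → R3 + (1)·R1
REF = 
  [ -4,   0,   2,  -4]
  [  0,  -4,  -1,  -6]
  [  0,   0,   0,   0]
Pivot columns: 1, 2 → 2 pivots.
rank(A) = 2, so nullity(A) = 4 - 2 = 2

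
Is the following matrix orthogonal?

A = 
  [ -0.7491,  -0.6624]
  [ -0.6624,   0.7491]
Yes

AᵀA = 
  [  0.9999,   0]
  [  0,   0.9999]
≈ I (equal to I up to the 4-dp rounding of the entries)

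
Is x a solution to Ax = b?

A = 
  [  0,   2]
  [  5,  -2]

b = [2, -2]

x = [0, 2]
No

Ax = [4, -4] ≠ b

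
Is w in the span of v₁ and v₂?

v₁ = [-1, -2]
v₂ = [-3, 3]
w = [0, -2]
Yes

Form the augmented matrix and row-reduce:
[v₁|v₂|w] = 
  [ -1,  -3,   0]
  [ -2,   3,  -2]
R2 → R2 - (2)·R1
REF = 
  [ -1,  -3,   0]
  [  0,   9,  -2]

No row of the form [0 0 | nonzero], so the system is consistent. Back-substitution gives c₁ = 2/3, c₂ = -2/9: w = (2/3)·v₁ + (-2/9)·v₂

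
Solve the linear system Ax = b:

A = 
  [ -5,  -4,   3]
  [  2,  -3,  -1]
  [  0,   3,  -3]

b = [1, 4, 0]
x = [0, -1, -1]

Row reduce the augmented matrix [A|b]:
R2 → R2 + (2/5)·R1
R3 → R3 + (15/23)·R2
REF = 
  [    -5,     -4,      3,      1]
  [     0,  -23/5,    1/5,   22/5]
  [     0,      0, -66/23,  66/23]

Back-substitution:
x₃ = (66/23) / (-66/23) = -1
x₂ = (22/5 - (1/5)(-1)) / (-23/5) = -1
x₁ = (1 - (-4)(-1) - (3)(-1)) / (-5) = 0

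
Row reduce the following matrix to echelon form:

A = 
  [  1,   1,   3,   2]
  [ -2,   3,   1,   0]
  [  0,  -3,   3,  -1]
Row operations:
R2 → R2 + (2)·R1
R3 → R3 + (3/5)·R2

Resulting echelon form:
REF = 
  [   1,    1,    3,    2]
  [   0,    5,    7,    4]
  [   0,    0, 36/5,  7/5]

Rank = 3 (number of non-zero pivot rows).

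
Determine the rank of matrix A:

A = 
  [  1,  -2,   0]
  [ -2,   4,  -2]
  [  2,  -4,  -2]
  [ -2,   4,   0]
rank(A) = 2

Row reduce:
R2 → R2 + (2)·R1
R3 → R3 - (2)·R1
R4 → R4 + (2)·R1
R3 → R3 - (1)·R2
REF = 
  [  1,  -2,   0]
  [  0,   0,  -2]
  [  0,   0,   0]
  [  0,   0,   0]
Pivot columns: 1, 3 → 2 pivots.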